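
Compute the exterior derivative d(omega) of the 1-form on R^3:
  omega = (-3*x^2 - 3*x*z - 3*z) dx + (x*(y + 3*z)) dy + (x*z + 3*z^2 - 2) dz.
d(omega) = (y + 3*z) dx ∧ dy + (3*x + z + 3) dx ∧ dz + (-3*x) dy ∧ dz

For a 1-form omega = sum_i f_i dx_i, the exterior derivative is
  d(omega) = sum_{i < j} (∂f_j/∂x_i - ∂f_i/∂x_j) dx_i ∧ dx_j.
  coefficient of dx ∧ dy: ∂f_2/∂x - ∂f_1/∂y = ∂(x*(y + 3*z))/∂x - ∂(-3*x^2 - 3*x*z - 3*z)/∂y = y + 3*z
  coefficient of dx ∧ dz: ∂f_3/∂x - ∂f_1/∂z = ∂(x*z + 3*z^2 - 2)/∂x - ∂(-3*x^2 - 3*x*z - 3*z)/∂z = 3*x + z + 3
  coefficient of dy ∧ dz: ∂f_3/∂y - ∂f_2/∂z = ∂(x*z + 3*z^2 - 2)/∂y - ∂(x*(y + 3*z))/∂z = -3*x
Assembling: d(omega) = (y + 3*z) dx ∧ dy + (3*x + z + 3) dx ∧ dz + (-3*x) dy ∧ dz.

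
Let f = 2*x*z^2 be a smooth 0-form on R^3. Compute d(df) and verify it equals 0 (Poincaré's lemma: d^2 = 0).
d(df) = 0

Step 1: df = sum_i (∂f/∂x_i) dx_i = (2*z^2) dx + (0) dy + (4*x*z) dz.
Step 2: Apply d again. Using the 1-form formula, the coefficient of dx ∧ dy in d(df) is ∂^2 f/∂x ∂y - ∂^2 f/∂y ∂x = (0) - (0) = 0 (equality of mixed partials for smooth f).
Similarly for dx ∧ dz and dy ∧ dz — all coefficients vanish. So d(df) = 0.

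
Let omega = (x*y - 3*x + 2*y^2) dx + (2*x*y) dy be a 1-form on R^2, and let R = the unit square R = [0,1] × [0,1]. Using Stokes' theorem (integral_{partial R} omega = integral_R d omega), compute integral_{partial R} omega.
integral_(partial R) omega = -3/2

Stokes: integral_partial_R omega = integral_R d omega with d omega = (∂Q/∂x - ∂P/∂y) dx ∧ dy.
  ∂Q/∂x = 2*y
  ∂P/∂y = x + 4*y
  integrand = ∂Q/∂x - ∂P/∂y = -x - 2*y.
Integrating over R: integral_0^1 integral_0^1 (-x - 2*y) dx dy = -3/2.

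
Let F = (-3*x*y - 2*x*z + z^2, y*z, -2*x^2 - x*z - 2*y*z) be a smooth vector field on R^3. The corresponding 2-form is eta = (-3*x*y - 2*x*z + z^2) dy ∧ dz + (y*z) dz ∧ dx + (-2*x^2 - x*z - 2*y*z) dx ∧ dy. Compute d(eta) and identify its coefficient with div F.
d(eta) = (-x - 5*y - z) dx ∧ dy ∧ dz; div F = -x - 5*y - z

For a 2-form in R^3 of the form above, applying d gives a 3-form with coefficient ∂P/∂x + ∂Q/∂y + ∂R/∂z:
  ∂P/∂x = -3*y - 2*z
  ∂Q/∂y = z
  ∂R/∂z = -x - 2*y
Sum = -x - 5*y - z, which is exactly div F.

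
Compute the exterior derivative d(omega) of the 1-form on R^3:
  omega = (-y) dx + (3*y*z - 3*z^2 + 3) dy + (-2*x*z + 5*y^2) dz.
d(omega) = (1) dx ∧ dy + (-2*z) dx ∧ dz + (7*y + 6*z) dy ∧ dz

For a 1-form omega = sum_i f_i dx_i, the exterior derivative is
  d(omega) = sum_{i < j} (∂f_j/∂x_i - ∂f_i/∂x_j) dx_i ∧ dx_j.
  coefficient of dx ∧ dy: ∂f_2/∂x - ∂f_1/∂y = ∂(3*y*z - 3*z^2 + 3)/∂x - ∂(-y)/∂y = 1
  coefficient of dx ∧ dz: ∂f_3/∂x - ∂f_1/∂z = ∂(-2*x*z + 5*y^2)/∂x - ∂(-y)/∂z = -2*z
  coefficient of dy ∧ dz: ∂f_3/∂y - ∂f_2/∂z = ∂(-2*x*z + 5*y^2)/∂y - ∂(3*y*z - 3*z^2 + 3)/∂z = 7*y + 6*z
Assembling: d(omega) = (1) dx ∧ dy + (-2*z) dx ∧ dz + (7*y + 6*z) dy ∧ dz.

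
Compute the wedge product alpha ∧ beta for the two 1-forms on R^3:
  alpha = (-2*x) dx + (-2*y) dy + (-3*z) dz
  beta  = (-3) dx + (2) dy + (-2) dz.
alpha ∧ beta = (-4*x - 6*y) dx ∧ dy + (4*x - 9*z) dx ∧ dz + (4*y + 6*z) dy ∧ dz

Distribute the wedge, using dx_i ∧ dx_j = -dx_j ∧ dx_i and dx_i ∧ dx_i = 0. For each pair (i, j) with i < j, the coefficient of dx_i ∧ dx_j in alpha ∧ beta is (alpha_i * beta_j - alpha_j * beta_i). Collecting: alpha ∧ beta = (-4*x - 6*y) dx ∧ dy + (4*x - 9*z) dx ∧ dz + (4*y + 6*z) dy ∧ dz.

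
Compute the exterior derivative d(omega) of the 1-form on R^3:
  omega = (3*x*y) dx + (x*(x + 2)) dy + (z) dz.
d(omega) = (2 - x) dx ∧ dy

For a 1-form omega = sum_i f_i dx_i, the exterior derivative is
  d(omega) = sum_{i < j} (∂f_j/∂x_i - ∂f_i/∂x_j) dx_i ∧ dx_j.
  coefficient of dx ∧ dy: ∂f_2/∂x - ∂f_1/∂y = ∂(x*(x + 2))/∂x - ∂(3*x*y)/∂y = 2 - x
Assembling: d(omega) = (2 - x) dx ∧ dy.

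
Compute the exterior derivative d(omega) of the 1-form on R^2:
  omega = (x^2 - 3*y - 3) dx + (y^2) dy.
d(omega) = (3) dx ∧ dy

For a 1-form omega = sum_i f_i dx_i, the exterior derivative is
  d(omega) = sum_{i < j} (∂f_j/∂x_i - ∂f_i/∂x_j) dx_i ∧ dx_j.
  coefficient of dx ∧ dy: ∂f_2/∂x - ∂f_1/∂y = ∂(y^2)/∂x - ∂(x^2 - 3*y - 3)/∂y = 3
Assembling: d(omega) = (3) dx ∧ dy.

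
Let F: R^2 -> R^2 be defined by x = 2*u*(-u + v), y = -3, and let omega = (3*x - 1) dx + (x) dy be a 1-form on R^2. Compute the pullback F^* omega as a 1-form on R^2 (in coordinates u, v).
F^* omega = (24*u^3 - 36*u^2*v + 12*u*v^2 + 4*u - 2*v) du + (2*u*(-6*u^2 + 6*u*v - 1)) dv

Using F^*(f dg) = (f ∘ F) d(g ∘ F), substitute each coordinate x_i by F_i(u, v) in f_i, and replace dx_i by d F_i = (∂F_i/∂u) du + (∂F_i/∂v) dv.
  For the x component: f_1(F) = -6*u^2 + 6*u*v - 1; d F_1 = (-4*u + 2*v) du + (2*u) dv
  For the y component: f_2(F) = 2*u*(-u + v); d F_2 = (0) du + (0) dv
Combining and collecting du, dv coefficients:
  coeff of du: 24*u^3 - 36*u^2*v + 12*u*v^2 + 4*u - 2*v
  coeff of dv: 2*u*(-6*u^2 + 6*u*v - 1)
F^* omega = (24*u^3 - 36*u^2*v + 12*u*v^2 + 4*u - 2*v) du + (2*u*(-6*u^2 + 6*u*v - 1)) dv.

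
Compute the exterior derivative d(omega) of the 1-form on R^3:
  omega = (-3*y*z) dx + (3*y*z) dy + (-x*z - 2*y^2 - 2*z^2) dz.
d(omega) = (3*z) dx ∧ dy + (3*y - z) dx ∧ dz + (-7*y) dy ∧ dz

For a 1-form omega = sum_i f_i dx_i, the exterior derivative is
  d(omega) = sum_{i < j} (∂f_j/∂x_i - ∂f_i/∂x_j) dx_i ∧ dx_j.
  coefficient of dx ∧ dy: ∂f_2/∂x - ∂f_1/∂y = ∂(3*y*z)/∂x - ∂(-3*y*z)/∂y = 3*z
  coefficient of dx ∧ dz: ∂f_3/∂x - ∂f_1/∂z = ∂(-x*z - 2*y^2 - 2*z^2)/∂x - ∂(-3*y*z)/∂z = 3*y - z
  coefficient of dy ∧ dz: ∂f_3/∂y - ∂f_2/∂z = ∂(-x*z - 2*y^2 - 2*z^2)/∂y - ∂(3*y*z)/∂z = -7*y
Assembling: d(omega) = (3*z) dx ∧ dy + (3*y - z) dx ∧ dz + (-7*y) dy ∧ dz.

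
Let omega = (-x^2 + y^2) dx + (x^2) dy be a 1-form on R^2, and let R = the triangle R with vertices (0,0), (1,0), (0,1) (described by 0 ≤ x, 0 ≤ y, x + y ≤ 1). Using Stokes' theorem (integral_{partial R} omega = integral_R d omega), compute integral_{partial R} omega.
integral_(partial R) omega = 0

Stokes: integral_partial_R omega = integral_R d omega with d omega = (∂Q/∂x - ∂P/∂y) dx ∧ dy.
  ∂Q/∂x = 2*x
  ∂P/∂y = 2*y
  integrand = ∂Q/∂x - ∂P/∂y = 2*x - 2*y.
Integrating over R: integral_0^1 integral_0^{1-x} (2*x - 2*y) dy dx = 0.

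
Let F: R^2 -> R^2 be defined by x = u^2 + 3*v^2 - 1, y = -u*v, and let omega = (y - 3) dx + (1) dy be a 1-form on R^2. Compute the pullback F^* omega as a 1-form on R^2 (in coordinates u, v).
F^* omega = (-2*u^2*v - 6*u - v) du + (-6*u*v^2 - u - 18*v) dv

Using F^*(f dg) = (f ∘ F) d(g ∘ F), substitute each coordinate x_i by F_i(u, v) in f_i, and replace dx_i by d F_i = (∂F_i/∂u) du + (∂F_i/∂v) dv.
  For the x component: f_1(F) = -u*v - 3; d F_1 = (2*u) du + (6*v) dv
  For the y component: f_2(F) = 1; d F_2 = (-v) du + (-u) dv
Combining and collecting du, dv coefficients:
  coeff of du: -2*u^2*v - 6*u - v
  coeff of dv: -6*u*v^2 - u - 18*v
F^* omega = (-2*u^2*v - 6*u - v) du + (-6*u*v^2 - u - 18*v) dv.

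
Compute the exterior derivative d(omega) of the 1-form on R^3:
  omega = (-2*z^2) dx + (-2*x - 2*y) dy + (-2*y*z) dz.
d(omega) = (-2) dx ∧ dy + (4*z) dx ∧ dz + (-2*z) dy ∧ dz

For a 1-form omega = sum_i f_i dx_i, the exterior derivative is
  d(omega) = sum_{i < j} (∂f_j/∂x_i - ∂f_i/∂x_j) dx_i ∧ dx_j.
  coefficient of dx ∧ dy: ∂f_2/∂x - ∂f_1/∂y = ∂(-2*x - 2*y)/∂x - ∂(-2*z^2)/∂y = -2
  coefficient of dx ∧ dz: ∂f_3/∂x - ∂f_1/∂z = ∂(-2*y*z)/∂x - ∂(-2*z^2)/∂z = 4*z
  coefficient of dy ∧ dz: ∂f_3/∂y - ∂f_2/∂z = ∂(-2*y*z)/∂y - ∂(-2*x - 2*y)/∂z = -2*z
Assembling: d(omega) = (-2) dx ∧ dy + (4*z) dx ∧ dz + (-2*z) dy ∧ dz.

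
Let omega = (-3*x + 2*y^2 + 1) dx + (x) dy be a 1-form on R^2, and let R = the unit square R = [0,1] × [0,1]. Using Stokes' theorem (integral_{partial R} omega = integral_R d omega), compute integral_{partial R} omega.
integral_(partial R) omega = -1

Stokes: integral_partial_R omega = integral_R d omega with d omega = (∂Q/∂x - ∂P/∂y) dx ∧ dy.
  ∂Q/∂x = 1
  ∂P/∂y = 4*y
  integrand = ∂Q/∂x - ∂P/∂y = 1 - 4*y.
Integrating over R: integral_0^1 integral_0^1 (1 - 4*y) dx dy = -1.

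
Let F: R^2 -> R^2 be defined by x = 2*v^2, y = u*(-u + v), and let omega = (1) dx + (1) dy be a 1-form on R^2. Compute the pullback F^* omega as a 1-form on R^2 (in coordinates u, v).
F^* omega = (-2*u + v) du + (u + 4*v) dv

Using F^*(f dg) = (f ∘ F) d(g ∘ F), substitute each coordinate x_i by F_i(u, v) in f_i, and replace dx_i by d F_i = (∂F_i/∂u) du + (∂F_i/∂v) dv.
  For the x component: f_1(F) = 1; d F_1 = (0) du + (4*v) dv
  For the y component: f_2(F) = 1; d F_2 = (-2*u + v) du + (u) dv
Combining and collecting du, dv coefficients:
  coeff of du: -2*u + v
  coeff of dv: u + 4*v
F^* omega = (-2*u + v) du + (u + 4*v) dv.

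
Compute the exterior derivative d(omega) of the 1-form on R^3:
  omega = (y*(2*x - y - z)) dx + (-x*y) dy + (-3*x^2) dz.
d(omega) = (-2*x + y + z) dx ∧ dy + (-6*x + y) dx ∧ dz

For a 1-form omega = sum_i f_i dx_i, the exterior derivative is
  d(omega) = sum_{i < j} (∂f_j/∂x_i - ∂f_i/∂x_j) dx_i ∧ dx_j.
  coefficient of dx ∧ dy: ∂f_2/∂x - ∂f_1/∂y = ∂(-x*y)/∂x - ∂(y*(2*x - y - z))/∂y = -2*x + y + z
  coefficient of dx ∧ dz: ∂f_3/∂x - ∂f_1/∂z = ∂(-3*x^2)/∂x - ∂(y*(2*x - y - z))/∂z = -6*x + y
Assembling: d(omega) = (-2*x + y + z) dx ∧ dy + (-6*x + y) dx ∧ dz.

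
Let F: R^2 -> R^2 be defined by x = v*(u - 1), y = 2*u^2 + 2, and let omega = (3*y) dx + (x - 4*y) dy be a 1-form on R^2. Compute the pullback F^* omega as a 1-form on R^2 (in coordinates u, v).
F^* omega = (-32*u^3 + 10*u^2*v - 4*u*v - 32*u + 6*v) du + (6*u^3 - 6*u^2 + 6*u - 6) dv

Using F^*(f dg) = (f ∘ F) d(g ∘ F), substitute each coordinate x_i by F_i(u, v) in f_i, and replace dx_i by d F_i = (∂F_i/∂u) du + (∂F_i/∂v) dv.
  For the x component: f_1(F) = 6*u^2 + 6; d F_1 = (v) du + (u - 1) dv
  For the y component: f_2(F) = -8*u^2 + u*v - v - 8; d F_2 = (4*u) du + (0) dv
Combining and collecting du, dv coefficients:
  coeff of du: -32*u^3 + 10*u^2*v - 4*u*v - 32*u + 6*v
  coeff of dv: 6*u^3 - 6*u^2 + 6*u - 6
F^* omega = (-32*u^3 + 10*u^2*v - 4*u*v - 32*u + 6*v) du + (6*u^3 - 6*u^2 + 6*u - 6) dv.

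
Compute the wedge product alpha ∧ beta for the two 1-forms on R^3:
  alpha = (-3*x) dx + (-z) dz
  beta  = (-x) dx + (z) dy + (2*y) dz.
alpha ∧ beta = (-3*x*z) dx ∧ dy + (-x*(6*y + z)) dx ∧ dz + (z^2) dy ∧ dz

Distribute the wedge, using dx_i ∧ dx_j = -dx_j ∧ dx_i and dx_i ∧ dx_i = 0. For each pair (i, j) with i < j, the coefficient of dx_i ∧ dx_j in alpha ∧ beta is (alpha_i * beta_j - alpha_j * beta_i). Collecting: alpha ∧ beta = (-3*x*z) dx ∧ dy + (-x*(6*y + z)) dx ∧ dz + (z^2) dy ∧ dz.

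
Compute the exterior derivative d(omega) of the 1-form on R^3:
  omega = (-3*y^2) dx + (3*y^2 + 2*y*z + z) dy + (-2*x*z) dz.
d(omega) = (6*y) dx ∧ dy + (-2*z) dx ∧ dz + (-2*y - 1) dy ∧ dz

For a 1-form omega = sum_i f_i dx_i, the exterior derivative is
  d(omega) = sum_{i < j} (∂f_j/∂x_i - ∂f_i/∂x_j) dx_i ∧ dx_j.
  coefficient of dx ∧ dy: ∂f_2/∂x - ∂f_1/∂y = ∂(3*y^2 + 2*y*z + z)/∂x - ∂(-3*y^2)/∂y = 6*y
  coefficient of dx ∧ dz: ∂f_3/∂x - ∂f_1/∂z = ∂(-2*x*z)/∂x - ∂(-3*y^2)/∂z = -2*z
  coefficient of dy ∧ dz: ∂f_3/∂y - ∂f_2/∂z = ∂(-2*x*z)/∂y - ∂(3*y^2 + 2*y*z + z)/∂z = -2*y - 1
Assembling: d(omega) = (6*y) dx ∧ dy + (-2*z) dx ∧ dz + (-2*y - 1) dy ∧ dz.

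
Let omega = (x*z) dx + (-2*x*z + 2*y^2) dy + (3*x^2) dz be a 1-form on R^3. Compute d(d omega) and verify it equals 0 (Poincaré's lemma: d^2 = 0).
d(d omega) = 0

Step 1: d omega = sum_{i<j} (∂f_j/∂x_i - ∂f_i/∂x_j) dx_i ∧ dx_j:
  coeff of dx ∧ dy: -2*z
  coeff of dx ∧ dz: 5*x
  coeff of dy ∧ dz: 2*x
Step 2: Apply d again to each 2-form coefficient. The only possible 3-form in R^3 is dx ∧ dy ∧ dz, with coefficient
  ∂(coeff of dy∧dz)/∂x - ∂(coeff of dx∧dz)/∂y + ∂(coeff of dx∧dy)/∂z
  = ∂/∂x (2*x) - ∂/∂y (5*x) + ∂/∂z (-2*z).
Each of these terms simplifies to sums of mixed partials that cancel in pairs. The result is 0 (by equality of mixed partials for smooth functions — Schwarz / Clairaut).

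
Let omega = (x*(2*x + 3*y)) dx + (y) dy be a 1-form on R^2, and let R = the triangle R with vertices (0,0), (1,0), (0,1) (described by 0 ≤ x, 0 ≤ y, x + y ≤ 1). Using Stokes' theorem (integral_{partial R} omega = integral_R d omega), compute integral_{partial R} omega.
integral_(partial R) omega = -1/2

Stokes: integral_partial_R omega = integral_R d omega with d omega = (∂Q/∂x - ∂P/∂y) dx ∧ dy.
  ∂Q/∂x = 0
  ∂P/∂y = 3*x
  integrand = ∂Q/∂x - ∂P/∂y = -3*x.
Integrating over R: integral_0^1 integral_0^{1-x} (-3*x) dy dx = -1/2.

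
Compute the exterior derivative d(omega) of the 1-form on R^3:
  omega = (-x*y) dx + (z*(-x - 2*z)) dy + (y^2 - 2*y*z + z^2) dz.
d(omega) = (x - z) dx ∧ dy + (x + 2*y + 2*z) dy ∧ dz

For a 1-form omega = sum_i f_i dx_i, the exterior derivative is
  d(omega) = sum_{i < j} (∂f_j/∂x_i - ∂f_i/∂x_j) dx_i ∧ dx_j.
  coefficient of dx ∧ dy: ∂f_2/∂x - ∂f_1/∂y = ∂(z*(-x - 2*z))/∂x - ∂(-x*y)/∂y = x - z
  coefficient of dy ∧ dz: ∂f_3/∂y - ∂f_2/∂z = ∂(y^2 - 2*y*z + z^2)/∂y - ∂(z*(-x - 2*z))/∂z = x + 2*y + 2*z
Assembling: d(omega) = (x - z) dx ∧ dy + (x + 2*y + 2*z) dy ∧ dz.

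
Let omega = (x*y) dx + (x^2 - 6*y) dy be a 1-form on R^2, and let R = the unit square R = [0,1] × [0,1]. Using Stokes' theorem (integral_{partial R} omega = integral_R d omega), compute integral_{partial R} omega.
integral_(partial R) omega = 1/2

Stokes: integral_partial_R omega = integral_R d omega with d omega = (∂Q/∂x - ∂P/∂y) dx ∧ dy.
  ∂Q/∂x = 2*x
  ∂P/∂y = x
  integrand = ∂Q/∂x - ∂P/∂y = x.
Integrating over R: integral_0^1 integral_0^1 (x) dx dy = 1/2.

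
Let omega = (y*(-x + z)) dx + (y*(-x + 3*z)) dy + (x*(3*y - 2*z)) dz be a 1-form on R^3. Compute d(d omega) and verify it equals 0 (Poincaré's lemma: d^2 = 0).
d(d omega) = 0

Step 1: d omega = sum_{i<j} (∂f_j/∂x_i - ∂f_i/∂x_j) dx_i ∧ dx_j:
  coeff of dx ∧ dy: x - y - z
  coeff of dx ∧ dz: 2*y - 2*z
  coeff of dy ∧ dz: 3*x - 3*y
Step 2: Apply d again to each 2-form coefficient. The only possible 3-form in R^3 is dx ∧ dy ∧ dz, with coefficient
  ∂(coeff of dy∧dz)/∂x - ∂(coeff of dx∧dz)/∂y + ∂(coeff of dx∧dy)/∂z
  = ∂/∂x (3*x - 3*y) - ∂/∂y (2*y - 2*z) + ∂/∂z (x - y - z).
Each of these terms simplifies to sums of mixed partials that cancel in pairs. The result is 0 (by equality of mixed partials for smooth functions — Schwarz / Clairaut).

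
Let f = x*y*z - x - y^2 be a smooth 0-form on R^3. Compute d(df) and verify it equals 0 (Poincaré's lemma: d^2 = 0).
d(df) = 0

Step 1: df = sum_i (∂f/∂x_i) dx_i = (y*z - 1) dx + (x*z - 2*y) dy + (x*y) dz.
Step 2: Apply d again. Using the 1-form formula, the coefficient of dx ∧ dy in d(df) is ∂^2 f/∂x ∂y - ∂^2 f/∂y ∂x = (z) - (z) = 0 (equality of mixed partials for smooth f).
Similarly for dx ∧ dz and dy ∧ dz — all coefficients vanish. So d(df) = 0.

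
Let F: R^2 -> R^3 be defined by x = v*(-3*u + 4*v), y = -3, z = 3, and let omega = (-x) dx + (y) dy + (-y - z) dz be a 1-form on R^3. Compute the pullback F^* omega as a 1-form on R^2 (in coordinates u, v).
F^* omega = (v^2*(-9*u + 12*v)) du + (v*(-9*u^2 + 36*u*v - 32*v^2)) dv

Using F^*(f dg) = (f ∘ F) d(g ∘ F), substitute each coordinate x_i by F_i(u, v) in f_i, and replace dx_i by d F_i = (∂F_i/∂u) du + (∂F_i/∂v) dv.
  For the x component: f_1(F) = v*(3*u - 4*v); d F_1 = (-3*v) du + (-3*u + 8*v) dv
  For the y component: f_2(F) = -3; d F_2 = (0) du + (0) dv
  For the z component: f_3(F) = 0; d F_3 = (0) du + (0) dv
Combining and collecting du, dv coefficients:
  coeff of du: v^2*(-9*u + 12*v)
  coeff of dv: v*(-9*u^2 + 36*u*v - 32*v^2)
F^* omega = (v^2*(-9*u + 12*v)) du + (v*(-9*u^2 + 36*u*v - 32*v^2)) dv.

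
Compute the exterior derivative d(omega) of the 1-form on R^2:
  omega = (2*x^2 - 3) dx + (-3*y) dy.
d(omega) = 0

For a 1-form omega = sum_i f_i dx_i, the exterior derivative is
  d(omega) = sum_{i < j} (∂f_j/∂x_i - ∂f_i/∂x_j) dx_i ∧ dx_j.

Assembling: d(omega) = 0.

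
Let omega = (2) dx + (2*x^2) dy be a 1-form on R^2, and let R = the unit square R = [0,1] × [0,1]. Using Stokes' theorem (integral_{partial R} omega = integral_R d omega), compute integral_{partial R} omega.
integral_(partial R) omega = 2

Stokes: integral_partial_R omega = integral_R d omega with d omega = (∂Q/∂x - ∂P/∂y) dx ∧ dy.
  ∂Q/∂x = 4*x
  ∂P/∂y = 0
  integrand = ∂Q/∂x - ∂P/∂y = 4*x.
Integrating over R: integral_0^1 integral_0^1 (4*x) dx dy = 2.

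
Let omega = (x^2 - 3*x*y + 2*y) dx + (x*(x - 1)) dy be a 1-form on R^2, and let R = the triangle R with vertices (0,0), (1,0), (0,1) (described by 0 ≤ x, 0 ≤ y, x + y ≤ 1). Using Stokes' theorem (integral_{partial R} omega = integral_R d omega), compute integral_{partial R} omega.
integral_(partial R) omega = -2/3

Stokes: integral_partial_R omega = integral_R d omega with d omega = (∂Q/∂x - ∂P/∂y) dx ∧ dy.
  ∂Q/∂x = 2*x - 1
  ∂P/∂y = 2 - 3*x
  integrand = ∂Q/∂x - ∂P/∂y = 5*x - 3.
Integrating over R: integral_0^1 integral_0^{1-x} (5*x - 3) dy dx = -2/3.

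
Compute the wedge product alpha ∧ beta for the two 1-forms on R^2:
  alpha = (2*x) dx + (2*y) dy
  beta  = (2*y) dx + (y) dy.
alpha ∧ beta = (2*y*(x - 2*y)) dx ∧ dy

Distribute the wedge, using dx_i ∧ dx_j = -dx_j ∧ dx_i and dx_i ∧ dx_i = 0. For each pair (i, j) with i < j, the coefficient of dx_i ∧ dx_j in alpha ∧ beta is (alpha_i * beta_j - alpha_j * beta_i). Collecting: alpha ∧ beta = (2*y*(x - 2*y)) dx ∧ dy.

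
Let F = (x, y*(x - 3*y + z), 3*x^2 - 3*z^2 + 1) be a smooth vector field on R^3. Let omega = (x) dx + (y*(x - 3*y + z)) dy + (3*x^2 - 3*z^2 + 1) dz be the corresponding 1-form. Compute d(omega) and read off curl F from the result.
d(omega) = (-y) dy ∧ dz + (-6*x) dz ∧ dx + (y) dx ∧ dy; curl F = (-y, -6*x, y)

d omega = sum_{i<j} (∂f_j/∂x_i - ∂f_i/∂x_j) dx_i ∧ dx_j. Under the identification (dy ∧ dz, dz ∧ dx, dx ∧ dy) ↔ (e_x, e_y, e_z), the coefficients are exactly the components of curl F. Compute:
  ∂R/∂y - ∂Q/∂z = (0) - (y) = -y
  ∂P/∂z - ∂R/∂x = (0) - (6*x) = -6*x
  ∂Q/∂x - ∂P/∂y = (y) - (0) = y.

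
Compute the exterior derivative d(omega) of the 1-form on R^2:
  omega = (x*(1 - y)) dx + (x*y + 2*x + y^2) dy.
d(omega) = (x + y + 2) dx ∧ dy

For a 1-form omega = sum_i f_i dx_i, the exterior derivative is
  d(omega) = sum_{i < j} (∂f_j/∂x_i - ∂f_i/∂x_j) dx_i ∧ dx_j.
  coefficient of dx ∧ dy: ∂f_2/∂x - ∂f_1/∂y = ∂(x*y + 2*x + y^2)/∂x - ∂(x*(1 - y))/∂y = x + y + 2
Assembling: d(omega) = (x + y + 2) dx ∧ dy.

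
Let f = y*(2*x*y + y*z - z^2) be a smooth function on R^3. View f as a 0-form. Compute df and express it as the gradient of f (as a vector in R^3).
df = (2*y^2) dx + (4*x*y + 2*y*z - z^2) dy + (y*(y - 2*z)) dz; grad f = (2*y^2, 4*x*y + 2*y*z - z^2, y*(y - 2*z))

For a 0-form f, d f = (∂f/∂x) dx + (∂f/∂y) dy + (∂f/∂z) dz. The components of the vector representation are exactly the entries of grad f in Cartesian coordinates:
  ∂f/∂x = 2*y^2
  ∂f/∂y = 4*x*y + 2*y*z - z^2
  ∂f/∂z = y*(y - 2*z).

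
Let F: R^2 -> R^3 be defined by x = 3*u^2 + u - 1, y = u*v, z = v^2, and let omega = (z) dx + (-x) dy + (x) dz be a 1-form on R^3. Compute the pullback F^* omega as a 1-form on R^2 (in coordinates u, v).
F^* omega = (v*(-3*u^2 + 6*u*v - u + v + 1)) du + (-3*u^3 + 6*u^2*v - u^2 + 2*u*v + u - 2*v) dv

Using F^*(f dg) = (f ∘ F) d(g ∘ F), substitute each coordinate x_i by F_i(u, v) in f_i, and replace dx_i by d F_i = (∂F_i/∂u) du + (∂F_i/∂v) dv.
  For the x component: f_1(F) = v^2; d F_1 = (6*u + 1) du + (0) dv
  For the y component: f_2(F) = -3*u^2 - u + 1; d F_2 = (v) du + (u) dv
  For the z component: f_3(F) = 3*u^2 + u - 1; d F_3 = (0) du + (2*v) dv
Combining and collecting du, dv coefficients:
  coeff of du: v*(-3*u^2 + 6*u*v - u + v + 1)
  coeff of dv: -3*u^3 + 6*u^2*v - u^2 + 2*u*v + u - 2*v
F^* omega = (v*(-3*u^2 + 6*u*v - u + v + 1)) du + (-3*u^3 + 6*u^2*v - u^2 + 2*u*v + u - 2*v) dv.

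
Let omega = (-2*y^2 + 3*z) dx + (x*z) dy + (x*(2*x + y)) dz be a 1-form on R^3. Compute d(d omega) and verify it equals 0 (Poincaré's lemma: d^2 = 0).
d(d omega) = 0

Step 1: d omega = sum_{i<j} (∂f_j/∂x_i - ∂f_i/∂x_j) dx_i ∧ dx_j:
  coeff of dx ∧ dy: 4*y + z
  coeff of dx ∧ dz: 4*x + y - 3
  coeff of dy ∧ dz: 0
Step 2: Apply d again to each 2-form coefficient. The only possible 3-form in R^3 is dx ∧ dy ∧ dz, with coefficient
  ∂(coeff of dy∧dz)/∂x - ∂(coeff of dx∧dz)/∂y + ∂(coeff of dx∧dy)/∂z
  = ∂/∂x (0) - ∂/∂y (4*x + y - 3) + ∂/∂z (4*y + z).
Each of these terms simplifies to sums of mixed partials that cancel in pairs. The result is 0 (by equality of mixed partials for smooth functions — Schwarz / Clairaut).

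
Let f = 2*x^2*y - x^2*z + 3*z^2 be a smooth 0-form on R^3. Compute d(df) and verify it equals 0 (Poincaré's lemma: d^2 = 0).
d(df) = 0

Step 1: df = sum_i (∂f/∂x_i) dx_i = (2*x*(2*y - z)) dx + (2*x^2) dy + (-x^2 + 6*z) dz.
Step 2: Apply d again. Using the 1-form formula, the coefficient of dx ∧ dy in d(df) is ∂^2 f/∂x ∂y - ∂^2 f/∂y ∂x = (4*x) - (4*x) = 0 (equality of mixed partials for smooth f).
Similarly for dx ∧ dz and dy ∧ dz — all coefficients vanish. So d(df) = 0.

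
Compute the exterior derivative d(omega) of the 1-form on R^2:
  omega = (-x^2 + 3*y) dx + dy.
d(omega) = (-3) dx ∧ dy

For a 1-form omega = sum_i f_i dx_i, the exterior derivative is
  d(omega) = sum_{i < j} (∂f_j/∂x_i - ∂f_i/∂x_j) dx_i ∧ dx_j.
  coefficient of dx ∧ dy: ∂f_2/∂x - ∂f_1/∂y = ∂(1)/∂x - ∂(-x^2 + 3*y)/∂y = -3
Assembling: d(omega) = (-3) dx ∧ dy.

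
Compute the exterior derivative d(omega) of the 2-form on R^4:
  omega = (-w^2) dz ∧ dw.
d(omega) = 0

For a 2-form omega = sum_{i<j} g_{ij} dx_i ∧ dx_j, the exterior derivative is
  d(omega) = sum_{i<j} d(g_{ij}) ∧ dx_i ∧ dx_j = sum_{i<j, k} (∂g_{ij}/∂x_k) dx_k ∧ dx_i ∧ dx_j.
Expand each term, using dx_k ∧ dx_i ∧ dx_j = sgn(permutation) dx_{(a)} ∧ dx_{(b)} ∧ dx_{(c)} with (a < b < c) sorted:

Collecting like 3-forms: d(omega) = 0.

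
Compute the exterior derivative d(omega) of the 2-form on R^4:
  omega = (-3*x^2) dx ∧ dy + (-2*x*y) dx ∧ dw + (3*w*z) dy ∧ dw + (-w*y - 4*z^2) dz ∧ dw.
d(omega) = (2*x) dx ∧ dy ∧ dw + (-4*w) dy ∧ dz ∧ dw

For a 2-form omega = sum_{i<j} g_{ij} dx_i ∧ dx_j, the exterior derivative is
  d(omega) = sum_{i<j} d(g_{ij}) ∧ dx_i ∧ dx_j = sum_{i<j, k} (∂g_{ij}/∂x_k) dx_k ∧ dx_i ∧ dx_j.
Expand each term, using dx_k ∧ dx_i ∧ dx_j = sgn(permutation) dx_{(a)} ∧ dx_{(b)} ∧ dx_{(c)} with (a < b < c) sorted:
  d(-2*x*y) includes (∂/∂y)(-2*x*y) dy = (-2*x) dy, which multiplied by dx ∧ dw gives (2*x) dx ∧ dy ∧ dw
  d(3*w*z) includes (∂/∂z)(3*w*z) dz = (3*w) dz, which multiplied by dy ∧ dw gives (-3*w) dy ∧ dz ∧ dw
  d(-w*y - 4*z^2) includes (∂/∂y)(-w*y - 4*z^2) dy = (-w) dy, which multiplied by dz ∧ dw gives (-w) dy ∧ dz ∧ dw
Collecting like 3-forms: d(omega) = (2*x) dx ∧ dy ∧ dw + (-4*w) dy ∧ dz ∧ dw.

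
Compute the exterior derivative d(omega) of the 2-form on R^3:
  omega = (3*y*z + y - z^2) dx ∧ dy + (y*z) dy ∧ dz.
d(omega) = (3*y - 2*z) dx ∧ dy ∧ dz

For a 2-form omega = sum_{i<j} g_{ij} dx_i ∧ dx_j, the exterior derivative is
  d(omega) = sum_{i<j} d(g_{ij}) ∧ dx_i ∧ dx_j = sum_{i<j, k} (∂g_{ij}/∂x_k) dx_k ∧ dx_i ∧ dx_j.
Expand each term, using dx_k ∧ dx_i ∧ dx_j = sgn(permutation) dx_{(a)} ∧ dx_{(b)} ∧ dx_{(c)} with (a < b < c) sorted:
  d(3*y*z + y - z^2) includes (∂/∂z)(3*y*z + y - z^2) dz = (3*y - 2*z) dz, which multiplied by dx ∧ dy gives (3*y - 2*z) dx ∧ dy ∧ dz
Collecting like 3-forms: d(omega) = (3*y - 2*z) dx ∧ dy ∧ dz.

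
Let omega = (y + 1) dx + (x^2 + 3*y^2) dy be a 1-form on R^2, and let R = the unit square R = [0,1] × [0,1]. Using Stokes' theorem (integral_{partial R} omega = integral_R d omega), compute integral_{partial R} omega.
integral_(partial R) omega = 0

Stokes: integral_partial_R omega = integral_R d omega with d omega = (∂Q/∂x - ∂P/∂y) dx ∧ dy.
  ∂Q/∂x = 2*x
  ∂P/∂y = 1
  integrand = ∂Q/∂x - ∂P/∂y = 2*x - 1.
Integrating over R: integral_0^1 integral_0^1 (2*x - 1) dx dy = 0.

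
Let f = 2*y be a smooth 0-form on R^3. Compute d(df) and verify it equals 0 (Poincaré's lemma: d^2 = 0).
d(df) = 0

Step 1: df = sum_i (∂f/∂x_i) dx_i = (0) dx + (2) dy + (0) dz.
Step 2: Apply d again. Using the 1-form formula, the coefficient of dx ∧ dy in d(df) is ∂^2 f/∂x ∂y - ∂^2 f/∂y ∂x = (0) - (0) = 0 (equality of mixed partials for smooth f).
Similarly for dx ∧ dz and dy ∧ dz — all coefficients vanish. So d(df) = 0.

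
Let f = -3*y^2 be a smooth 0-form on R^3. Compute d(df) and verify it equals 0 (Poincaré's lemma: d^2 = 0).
d(df) = 0

Step 1: df = sum_i (∂f/∂x_i) dx_i = (0) dx + (-6*y) dy + (0) dz.
Step 2: Apply d again. Using the 1-form formula, the coefficient of dx ∧ dy in d(df) is ∂^2 f/∂x ∂y - ∂^2 f/∂y ∂x = (0) - (0) = 0 (equality of mixed partials for smooth f).
Similarly for dx ∧ dz and dy ∧ dz — all coefficients vanish. So d(df) = 0.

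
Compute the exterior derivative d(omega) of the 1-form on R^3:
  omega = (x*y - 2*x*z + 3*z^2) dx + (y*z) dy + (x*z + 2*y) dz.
d(omega) = (-x) dx ∧ dy + (2*x - 5*z) dx ∧ dz + (2 - y) dy ∧ dz

For a 1-form omega = sum_i f_i dx_i, the exterior derivative is
  d(omega) = sum_{i < j} (∂f_j/∂x_i - ∂f_i/∂x_j) dx_i ∧ dx_j.
  coefficient of dx ∧ dy: ∂f_2/∂x - ∂f_1/∂y = ∂(y*z)/∂x - ∂(x*y - 2*x*z + 3*z^2)/∂y = -x
  coefficient of dx ∧ dz: ∂f_3/∂x - ∂f_1/∂z = ∂(x*z + 2*y)/∂x - ∂(x*y - 2*x*z + 3*z^2)/∂z = 2*x - 5*z
  coefficient of dy ∧ dz: ∂f_3/∂y - ∂f_2/∂z = ∂(x*z + 2*y)/∂y - ∂(y*z)/∂z = 2 - y
Assembling: d(omega) = (-x) dx ∧ dy + (2*x - 5*z) dx ∧ dz + (2 - y) dy ∧ dz.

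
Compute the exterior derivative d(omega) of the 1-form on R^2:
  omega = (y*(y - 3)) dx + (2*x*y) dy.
d(omega) = (3) dx ∧ dy

For a 1-form omega = sum_i f_i dx_i, the exterior derivative is
  d(omega) = sum_{i < j} (∂f_j/∂x_i - ∂f_i/∂x_j) dx_i ∧ dx_j.
  coefficient of dx ∧ dy: ∂f_2/∂x - ∂f_1/∂y = ∂(2*x*y)/∂x - ∂(y*(y - 3))/∂y = 3
Assembling: d(omega) = (3) dx ∧ dy.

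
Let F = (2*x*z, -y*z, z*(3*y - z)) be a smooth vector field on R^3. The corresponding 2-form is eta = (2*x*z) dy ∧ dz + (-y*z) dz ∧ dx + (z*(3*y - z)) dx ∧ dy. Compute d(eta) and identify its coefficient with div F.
d(eta) = (3*y - z) dx ∧ dy ∧ dz; div F = 3*y - z

For a 2-form in R^3 of the form above, applying d gives a 3-form with coefficient ∂P/∂x + ∂Q/∂y + ∂R/∂z:
  ∂P/∂x = 2*z
  ∂Q/∂y = -z
  ∂R/∂z = 3*y - 2*z
Sum = 3*y - z, which is exactly div F.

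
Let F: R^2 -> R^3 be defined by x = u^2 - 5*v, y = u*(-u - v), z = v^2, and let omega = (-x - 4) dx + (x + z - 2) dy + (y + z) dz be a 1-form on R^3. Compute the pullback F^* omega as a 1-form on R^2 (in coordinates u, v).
F^* omega = (-4*u^3 - u^2*v - 2*u*v^2 + 20*u*v - 4*u - v^3 + 5*v^2 + 2*v) du + (-u^3 - 2*u^2*v + 5*u^2 - 3*u*v^2 + 5*u*v + 2*u + 2*v^3 - 25*v + 20) dv

Using F^*(f dg) = (f ∘ F) d(g ∘ F), substitute each coordinate x_i by F_i(u, v) in f_i, and replace dx_i by d F_i = (∂F_i/∂u) du + (∂F_i/∂v) dv.
  For the x component: f_1(F) = -u^2 + 5*v - 4; d F_1 = (2*u) du + (-5) dv
  For the y component: f_2(F) = u^2 + v^2 - 5*v - 2; d F_2 = (-2*u - v) du + (-u) dv
  For the z component: f_3(F) = -u^2 - u*v + v^2; d F_3 = (0) du + (2*v) dv
Combining and collecting du, dv coefficients:
  coeff of du: -4*u^3 - u^2*v - 2*u*v^2 + 20*u*v - 4*u - v^3 + 5*v^2 + 2*v
  coeff of dv: -u^3 - 2*u^2*v + 5*u^2 - 3*u*v^2 + 5*u*v + 2*u + 2*v^3 - 25*v + 20
F^* omega = (-4*u^3 - u^2*v - 2*u*v^2 + 20*u*v - 4*u - v^3 + 5*v^2 + 2*v) du + (-u^3 - 2*u^2*v + 5*u^2 - 3*u*v^2 + 5*u*v + 2*u + 2*v^3 - 25*v + 20) dv.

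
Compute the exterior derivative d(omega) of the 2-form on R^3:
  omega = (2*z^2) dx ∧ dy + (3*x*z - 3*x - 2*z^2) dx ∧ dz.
d(omega) = (4*z) dx ∧ dy ∧ dz

For a 2-form omega = sum_{i<j} g_{ij} dx_i ∧ dx_j, the exterior derivative is
  d(omega) = sum_{i<j} d(g_{ij}) ∧ dx_i ∧ dx_j = sum_{i<j, k} (∂g_{ij}/∂x_k) dx_k ∧ dx_i ∧ dx_j.
Expand each term, using dx_k ∧ dx_i ∧ dx_j = sgn(permutation) dx_{(a)} ∧ dx_{(b)} ∧ dx_{(c)} with (a < b < c) sorted:
  d(2*z^2) includes (∂/∂z)(2*z^2) dz = (4*z) dz, which multiplied by dx ∧ dy gives (4*z) dx ∧ dy ∧ dz
Collecting like 3-forms: d(omega) = (4*z) dx ∧ dy ∧ dz.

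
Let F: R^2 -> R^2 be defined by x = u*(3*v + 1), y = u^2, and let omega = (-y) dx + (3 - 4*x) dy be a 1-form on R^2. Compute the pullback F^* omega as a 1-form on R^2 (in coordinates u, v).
F^* omega = (3*u*(-9*u*v - 3*u + 2)) du + (-3*u^3) dv

Using F^*(f dg) = (f ∘ F) d(g ∘ F), substitute each coordinate x_i by F_i(u, v) in f_i, and replace dx_i by d F_i = (∂F_i/∂u) du + (∂F_i/∂v) dv.
  For the x component: f_1(F) = -u^2; d F_1 = (3*v + 1) du + (3*u) dv
  For the y component: f_2(F) = -12*u*v - 4*u + 3; d F_2 = (2*u) du + (0) dv
Combining and collecting du, dv coefficients:
  coeff of du: 3*u*(-9*u*v - 3*u + 2)
  coeff of dv: -3*u^3
F^* omega = (3*u*(-9*u*v - 3*u + 2)) du + (-3*u^3) dv.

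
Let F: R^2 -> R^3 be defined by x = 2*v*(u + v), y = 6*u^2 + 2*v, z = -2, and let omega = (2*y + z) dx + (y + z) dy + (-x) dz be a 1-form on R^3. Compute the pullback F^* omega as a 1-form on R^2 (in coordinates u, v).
F^* omega = (72*u^3 + 24*u^2*v + 24*u*v - 24*u + 8*v^2 - 4*v) du + (24*u^3 + 48*u^2*v + 12*u^2 + 8*u*v - 4*u + 16*v^2 - 4*v - 4) dv

Using F^*(f dg) = (f ∘ F) d(g ∘ F), substitute each coordinate x_i by F_i(u, v) in f_i, and replace dx_i by d F_i = (∂F_i/∂u) du + (∂F_i/∂v) dv.
  For the x component: f_1(F) = 12*u^2 + 4*v - 2; d F_1 = (2*v) du + (2*u + 4*v) dv
  For the y component: f_2(F) = 6*u^2 + 2*v - 2; d F_2 = (12*u) du + (2) dv
  For the z component: f_3(F) = 2*v*(-u - v); d F_3 = (0) du + (0) dv
Combining and collecting du, dv coefficients:
  coeff of du: 72*u^3 + 24*u^2*v + 24*u*v - 24*u + 8*v^2 - 4*v
  coeff of dv: 24*u^3 + 48*u^2*v + 12*u^2 + 8*u*v - 4*u + 16*v^2 - 4*v - 4
F^* omega = (72*u^3 + 24*u^2*v + 24*u*v - 24*u + 8*v^2 - 4*v) du + (24*u^3 + 48*u^2*v + 12*u^2 + 8*u*v - 4*u + 16*v^2 - 4*v - 4) dv.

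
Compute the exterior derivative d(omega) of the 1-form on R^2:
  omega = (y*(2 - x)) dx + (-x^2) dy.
d(omega) = (-x - 2) dx ∧ dy

For a 1-form omega = sum_i f_i dx_i, the exterior derivative is
  d(omega) = sum_{i < j} (∂f_j/∂x_i - ∂f_i/∂x_j) dx_i ∧ dx_j.
  coefficient of dx ∧ dy: ∂f_2/∂x - ∂f_1/∂y = ∂(-x^2)/∂x - ∂(y*(2 - x))/∂y = -x - 2
Assembling: d(omega) = (-x - 2) dx ∧ dy.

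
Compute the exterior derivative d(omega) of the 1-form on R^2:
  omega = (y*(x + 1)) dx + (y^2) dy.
d(omega) = (-x - 1) dx ∧ dy

For a 1-form omega = sum_i f_i dx_i, the exterior derivative is
  d(omega) = sum_{i < j} (∂f_j/∂x_i - ∂f_i/∂x_j) dx_i ∧ dx_j.
  coefficient of dx ∧ dy: ∂f_2/∂x - ∂f_1/∂y = ∂(y^2)/∂x - ∂(y*(x + 1))/∂y = -x - 1
Assembling: d(omega) = (-x - 1) dx ∧ dy.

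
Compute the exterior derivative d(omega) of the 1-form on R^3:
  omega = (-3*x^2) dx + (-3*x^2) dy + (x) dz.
d(omega) = (-6*x) dx ∧ dy + (1) dx ∧ dz

For a 1-form omega = sum_i f_i dx_i, the exterior derivative is
  d(omega) = sum_{i < j} (∂f_j/∂x_i - ∂f_i/∂x_j) dx_i ∧ dx_j.
  coefficient of dx ∧ dy: ∂f_2/∂x - ∂f_1/∂y = ∂(-3*x^2)/∂x - ∂(-3*x^2)/∂y = -6*x
  coefficient of dx ∧ dz: ∂f_3/∂x - ∂f_1/∂z = ∂(x)/∂x - ∂(-3*x^2)/∂z = 1
Assembling: d(omega) = (-6*x) dx ∧ dy + (1) dx ∧ dz.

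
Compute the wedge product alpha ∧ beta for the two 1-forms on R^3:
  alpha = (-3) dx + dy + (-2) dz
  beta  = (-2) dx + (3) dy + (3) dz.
alpha ∧ beta = (-7) dx ∧ dy + (-13) dx ∧ dz + (9) dy ∧ dz

Distribute the wedge, using dx_i ∧ dx_j = -dx_j ∧ dx_i and dx_i ∧ dx_i = 0. For each pair (i, j) with i < j, the coefficient of dx_i ∧ dx_j in alpha ∧ beta is (alpha_i * beta_j - alpha_j * beta_i). Collecting: alpha ∧ beta = (-7) dx ∧ dy + (-13) dx ∧ dz + (9) dy ∧ dz.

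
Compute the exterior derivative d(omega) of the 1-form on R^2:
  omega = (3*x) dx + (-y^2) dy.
d(omega) = 0

For a 1-form omega = sum_i f_i dx_i, the exterior derivative is
  d(omega) = sum_{i < j} (∂f_j/∂x_i - ∂f_i/∂x_j) dx_i ∧ dx_j.

Assembling: d(omega) = 0.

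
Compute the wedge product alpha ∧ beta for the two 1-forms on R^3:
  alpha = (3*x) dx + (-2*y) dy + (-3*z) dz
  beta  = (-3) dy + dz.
alpha ∧ beta = (-9*x) dx ∧ dy + (3*x) dx ∧ dz + (-2*y - 9*z) dy ∧ dz

Distribute the wedge, using dx_i ∧ dx_j = -dx_j ∧ dx_i and dx_i ∧ dx_i = 0. For each pair (i, j) with i < j, the coefficient of dx_i ∧ dx_j in alpha ∧ beta is (alpha_i * beta_j - alpha_j * beta_i). Collecting: alpha ∧ beta = (-9*x) dx ∧ dy + (3*x) dx ∧ dz + (-2*y - 9*z) dy ∧ dz.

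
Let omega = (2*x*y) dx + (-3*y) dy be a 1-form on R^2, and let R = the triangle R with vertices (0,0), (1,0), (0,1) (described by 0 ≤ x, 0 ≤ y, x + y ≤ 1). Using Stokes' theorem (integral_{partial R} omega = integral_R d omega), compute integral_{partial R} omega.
integral_(partial R) omega = -1/3

Stokes: integral_partial_R omega = integral_R d omega with d omega = (∂Q/∂x - ∂P/∂y) dx ∧ dy.
  ∂Q/∂x = 0
  ∂P/∂y = 2*x
  integrand = ∂Q/∂x - ∂P/∂y = -2*x.
Integrating over R: integral_0^1 integral_0^{1-x} (-2*x) dy dx = -1/3.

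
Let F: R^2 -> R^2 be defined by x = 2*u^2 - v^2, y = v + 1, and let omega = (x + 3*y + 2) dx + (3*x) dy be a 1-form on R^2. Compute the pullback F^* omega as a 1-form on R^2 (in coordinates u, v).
F^* omega = (4*u*(2*u^2 - v^2 + 3*v + 5)) du + (-4*u^2*v + 6*u^2 + 2*v^3 - 9*v^2 - 10*v) dv

Using F^*(f dg) = (f ∘ F) d(g ∘ F), substitute each coordinate x_i by F_i(u, v) in f_i, and replace dx_i by d F_i = (∂F_i/∂u) du + (∂F_i/∂v) dv.
  For the x component: f_1(F) = 2*u^2 - v^2 + 3*v + 5; d F_1 = (4*u) du + (-2*v) dv
  For the y component: f_2(F) = 6*u^2 - 3*v^2; d F_2 = (0) du + (1) dv
Combining and collecting du, dv coefficients:
  coeff of du: 4*u*(2*u^2 - v^2 + 3*v + 5)
  coeff of dv: -4*u^2*v + 6*u^2 + 2*v^3 - 9*v^2 - 10*v
F^* omega = (4*u*(2*u^2 - v^2 + 3*v + 5)) du + (-4*u^2*v + 6*u^2 + 2*v^3 - 9*v^2 - 10*v) dv.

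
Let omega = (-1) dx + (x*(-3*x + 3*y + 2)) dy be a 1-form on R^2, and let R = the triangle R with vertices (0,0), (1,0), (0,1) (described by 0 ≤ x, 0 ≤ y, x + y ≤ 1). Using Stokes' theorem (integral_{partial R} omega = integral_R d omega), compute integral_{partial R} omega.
integral_(partial R) omega = 1/2

Stokes: integral_partial_R omega = integral_R d omega with d omega = (∂Q/∂x - ∂P/∂y) dx ∧ dy.
  ∂Q/∂x = -6*x + 3*y + 2
  ∂P/∂y = 0
  integrand = ∂Q/∂x - ∂P/∂y = -6*x + 3*y + 2.
Integrating over R: integral_0^1 integral_0^{1-x} (-6*x + 3*y + 2) dy dx = 1/2.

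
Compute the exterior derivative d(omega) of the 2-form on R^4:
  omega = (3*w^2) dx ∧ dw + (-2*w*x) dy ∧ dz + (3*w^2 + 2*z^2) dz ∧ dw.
d(omega) = (-2*w) dx ∧ dy ∧ dz + (-2*x) dy ∧ dz ∧ dw

For a 2-form omega = sum_{i<j} g_{ij} dx_i ∧ dx_j, the exterior derivative is
  d(omega) = sum_{i<j} d(g_{ij}) ∧ dx_i ∧ dx_j = sum_{i<j, k} (∂g_{ij}/∂x_k) dx_k ∧ dx_i ∧ dx_j.
Expand each term, using dx_k ∧ dx_i ∧ dx_j = sgn(permutation) dx_{(a)} ∧ dx_{(b)} ∧ dx_{(c)} with (a < b < c) sorted:
  d(-2*w*x) includes (∂/∂x)(-2*w*x) dx = (-2*w) dx, which multiplied by dy ∧ dz gives (-2*w) dx ∧ dy ∧ dz
  d(-2*w*x) includes (∂/∂w)(-2*w*x) dw = (-2*x) dw, which multiplied by dy ∧ dz gives (-2*x) dy ∧ dz ∧ dw
Collecting like 3-forms: d(omega) = (-2*w) dx ∧ dy ∧ dz + (-2*x) dy ∧ dz ∧ dw.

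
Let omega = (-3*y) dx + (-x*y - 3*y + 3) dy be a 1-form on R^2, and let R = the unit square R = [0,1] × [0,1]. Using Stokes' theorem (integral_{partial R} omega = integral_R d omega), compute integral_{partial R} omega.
integral_(partial R) omega = 5/2

Stokes: integral_partial_R omega = integral_R d omega with d omega = (∂Q/∂x - ∂P/∂y) dx ∧ dy.
  ∂Q/∂x = -y
  ∂P/∂y = -3
  integrand = ∂Q/∂x - ∂P/∂y = 3 - y.
Integrating over R: integral_0^1 integral_0^1 (3 - y) dx dy = 5/2.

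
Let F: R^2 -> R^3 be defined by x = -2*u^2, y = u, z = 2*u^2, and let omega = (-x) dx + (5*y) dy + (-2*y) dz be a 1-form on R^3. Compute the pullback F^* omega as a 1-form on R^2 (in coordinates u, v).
F^* omega = (u*(-8*u^2 - 8*u + 5)) du

Using F^*(f dg) = (f ∘ F) d(g ∘ F), substitute each coordinate x_i by F_i(u, v) in f_i, and replace dx_i by d F_i = (∂F_i/∂u) du + (∂F_i/∂v) dv.
  For the x component: f_1(F) = 2*u^2; d F_1 = (-4*u) du + (0) dv
  For the y component: f_2(F) = 5*u; d F_2 = (1) du + (0) dv
  For the z component: f_3(F) = -2*u; d F_3 = (4*u) du + (0) dv
Combining and collecting du, dv coefficients:
  coeff of du: u*(-8*u^2 - 8*u + 5)
  coeff of dv: 0
F^* omega = (u*(-8*u^2 - 8*u + 5)) du.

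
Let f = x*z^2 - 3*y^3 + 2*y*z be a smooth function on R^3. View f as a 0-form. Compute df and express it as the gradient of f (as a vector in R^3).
df = (z^2) dx + (-9*y^2 + 2*z) dy + (2*x*z + 2*y) dz; grad f = (z^2, -9*y^2 + 2*z, 2*x*z + 2*y)

For a 0-form f, d f = (∂f/∂x) dx + (∂f/∂y) dy + (∂f/∂z) dz. The components of the vector representation are exactly the entries of grad f in Cartesian coordinates:
  ∂f/∂x = z^2
  ∂f/∂y = -9*y^2 + 2*z
  ∂f/∂z = 2*x*z + 2*y.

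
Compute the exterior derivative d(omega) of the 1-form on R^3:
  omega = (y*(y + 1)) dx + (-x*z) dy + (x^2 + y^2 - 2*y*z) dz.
d(omega) = (-2*y - z - 1) dx ∧ dy + (2*x) dx ∧ dz + (x + 2*y - 2*z) dy ∧ dz

For a 1-form omega = sum_i f_i dx_i, the exterior derivative is
  d(omega) = sum_{i < j} (∂f_j/∂x_i - ∂f_i/∂x_j) dx_i ∧ dx_j.
  coefficient of dx ∧ dy: ∂f_2/∂x - ∂f_1/∂y = ∂(-x*z)/∂x - ∂(y*(y + 1))/∂y = -2*y - z - 1
  coefficient of dx ∧ dz: ∂f_3/∂x - ∂f_1/∂z = ∂(x^2 + y^2 - 2*y*z)/∂x - ∂(y*(y + 1))/∂z = 2*x
  coefficient of dy ∧ dz: ∂f_3/∂y - ∂f_2/∂z = ∂(x^2 + y^2 - 2*y*z)/∂y - ∂(-x*z)/∂z = x + 2*y - 2*z
Assembling: d(omega) = (-2*y - z - 1) dx ∧ dy + (2*x) dx ∧ dz + (x + 2*y - 2*z) dy ∧ dz.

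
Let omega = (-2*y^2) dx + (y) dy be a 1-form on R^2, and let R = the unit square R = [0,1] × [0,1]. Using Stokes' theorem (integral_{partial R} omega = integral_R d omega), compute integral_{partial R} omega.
integral_(partial R) omega = 2

Stokes: integral_partial_R omega = integral_R d omega with d omega = (∂Q/∂x - ∂P/∂y) dx ∧ dy.
  ∂Q/∂x = 0
  ∂P/∂y = -4*y
  integrand = ∂Q/∂x - ∂P/∂y = 4*y.
Integrating over R: integral_0^1 integral_0^1 (4*y) dx dy = 2.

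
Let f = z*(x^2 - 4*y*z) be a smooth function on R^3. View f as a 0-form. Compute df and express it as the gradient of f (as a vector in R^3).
df = (2*x*z) dx + (-4*z^2) dy + (x^2 - 8*y*z) dz; grad f = (2*x*z, -4*z^2, x^2 - 8*y*z)

For a 0-form f, d f = (∂f/∂x) dx + (∂f/∂y) dy + (∂f/∂z) dz. The components of the vector representation are exactly the entries of grad f in Cartesian coordinates:
  ∂f/∂x = 2*x*z
  ∂f/∂y = -4*z^2
  ∂f/∂z = x^2 - 8*y*z.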